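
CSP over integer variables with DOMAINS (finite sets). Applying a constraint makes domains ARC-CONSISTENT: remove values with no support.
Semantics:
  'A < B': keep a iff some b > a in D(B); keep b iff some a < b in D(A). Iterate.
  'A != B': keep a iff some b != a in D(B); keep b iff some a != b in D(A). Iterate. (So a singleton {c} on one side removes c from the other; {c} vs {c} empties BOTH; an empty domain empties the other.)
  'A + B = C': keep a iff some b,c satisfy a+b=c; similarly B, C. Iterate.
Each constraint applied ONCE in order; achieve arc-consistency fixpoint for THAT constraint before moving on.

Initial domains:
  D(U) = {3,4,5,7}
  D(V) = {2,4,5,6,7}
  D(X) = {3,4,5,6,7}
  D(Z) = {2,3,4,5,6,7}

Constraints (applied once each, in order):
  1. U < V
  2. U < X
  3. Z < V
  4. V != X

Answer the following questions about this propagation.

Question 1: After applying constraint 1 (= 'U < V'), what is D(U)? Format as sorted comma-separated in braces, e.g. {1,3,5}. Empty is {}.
Constraint 1 (U < V) on D(U)={3,4,5,7} D(V)={2,4,5,6,7}: U {3,4,5,7}->{3,4,5}; V {2,4,5,6,7}->{4,5,6,7}
So after constraint 1: D(U) = {3,4,5}

Answer: {3,4,5}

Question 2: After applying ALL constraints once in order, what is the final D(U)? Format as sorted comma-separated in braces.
Constraint 1 (U < V) on D(U)={3,4,5,7} D(V)={2,4,5,6,7}: U {3,4,5,7}->{3,4,5}; V {2,4,5,6,7}->{4,5,6,7}
Constraint 2 (U < X) on D(U)={3,4,5} D(X)={3,4,5,6,7}: X {3,4,5,6,7}->{4,5,6,7}
Constraint 3 (Z < V) on D(Z)={2,3,4,5,6,7} D(V)={4,5,6,7}: Z {2,3,4,5,6,7}->{2,3,4,5,6}
Constraint 4 (V != X) on D(V)={4,5,6,7} D(X)={4,5,6,7}: no change
So after all 4 constraints: D(U) = {3,4,5}

Answer: {3,4,5}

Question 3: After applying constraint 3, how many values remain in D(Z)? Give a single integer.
Answer: 5

Derivation:
Constraint 1 (U < V) on D(U)={3,4,5,7} D(V)={2,4,5,6,7}: U {3,4,5,7}->{3,4,5}; V {2,4,5,6,7}->{4,5,6,7}
Constraint 2 (U < X) on D(U)={3,4,5} D(X)={3,4,5,6,7}: X {3,4,5,6,7}->{4,5,6,7}
Constraint 3 (Z < V) on D(Z)={2,3,4,5,6,7} D(V)={4,5,6,7}: Z {2,3,4,5,6,7}->{2,3,4,5,6}
So after constraint 3: D(Z)={2,3,4,5,6}, size = 5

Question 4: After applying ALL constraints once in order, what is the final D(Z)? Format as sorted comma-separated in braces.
Constraint 1 (U < V) on D(U)={3,4,5,7} D(V)={2,4,5,6,7}: U {3,4,5,7}->{3,4,5}; V {2,4,5,6,7}->{4,5,6,7}
Constraint 2 (U < X) on D(U)={3,4,5} D(X)={3,4,5,6,7}: X {3,4,5,6,7}->{4,5,6,7}
Constraint 3 (Z < V) on D(Z)={2,3,4,5,6,7} D(V)={4,5,6,7}: Z {2,3,4,5,6,7}->{2,3,4,5,6}
Constraint 4 (V != X) on D(V)={4,5,6,7} D(X)={4,5,6,7}: no change
So after all 4 constraints: D(Z) = {2,3,4,5,6}

Answer: {2,3,4,5,6}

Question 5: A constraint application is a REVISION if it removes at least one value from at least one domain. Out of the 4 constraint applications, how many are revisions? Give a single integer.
Constraint 1 (U < V) on D(U)={3,4,5,7} D(V)={2,4,5,6,7}: U {3,4,5,7}->{3,4,5}; V {2,4,5,6,7}->{4,5,6,7} => REVISION
Constraint 2 (U < X) on D(U)={3,4,5} D(X)={3,4,5,6,7}: X {3,4,5,6,7}->{4,5,6,7} => REVISION
Constraint 3 (Z < V) on D(Z)={2,3,4,5,6,7} D(V)={4,5,6,7}: Z {2,3,4,5,6,7}->{2,3,4,5,6} => REVISION
Constraint 4 (V != X) on D(V)={4,5,6,7} D(X)={4,5,6,7}: no change => not a revision
Total revisions = 3

Answer: 3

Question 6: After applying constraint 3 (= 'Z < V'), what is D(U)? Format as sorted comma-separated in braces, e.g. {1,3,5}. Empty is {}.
Constraint 1 (U < V) on D(U)={3,4,5,7} D(V)={2,4,5,6,7}: U {3,4,5,7}->{3,4,5}; V {2,4,5,6,7}->{4,5,6,7}
Constraint 2 (U < X) on D(U)={3,4,5} D(X)={3,4,5,6,7}: X {3,4,5,6,7}->{4,5,6,7}
Constraint 3 (Z < V) on D(Z)={2,3,4,5,6,7} D(V)={4,5,6,7}: Z {2,3,4,5,6,7}->{2,3,4,5,6}
So after constraint 3: D(U) = {3,4,5}

Answer: {3,4,5}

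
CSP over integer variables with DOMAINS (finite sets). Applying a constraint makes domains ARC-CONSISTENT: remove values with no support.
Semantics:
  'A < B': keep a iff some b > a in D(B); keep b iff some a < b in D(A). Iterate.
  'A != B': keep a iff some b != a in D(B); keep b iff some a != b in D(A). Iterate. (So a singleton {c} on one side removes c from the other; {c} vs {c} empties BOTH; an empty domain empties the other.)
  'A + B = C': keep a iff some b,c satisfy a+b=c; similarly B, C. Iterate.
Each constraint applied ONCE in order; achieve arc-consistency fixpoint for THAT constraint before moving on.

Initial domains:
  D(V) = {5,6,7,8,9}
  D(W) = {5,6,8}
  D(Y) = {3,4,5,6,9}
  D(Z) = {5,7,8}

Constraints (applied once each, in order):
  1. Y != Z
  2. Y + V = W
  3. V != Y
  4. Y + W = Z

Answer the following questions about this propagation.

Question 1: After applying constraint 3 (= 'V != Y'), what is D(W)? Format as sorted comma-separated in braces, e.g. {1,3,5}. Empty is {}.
Constraint 1 (Y != Z) on D(Y)={3,4,5,6,9} D(Z)={5,7,8}: no change
Constraint 2 (Y + V = W) on D(Y)={3,4,5,6,9} D(V)={5,6,7,8,9} D(W)={5,6,8}: Y {3,4,5,6,9}->{3}; V {5,6,7,8,9}->{5}; W {5,6,8}->{8}
Constraint 3 (V != Y) on D(V)={5} D(Y)={3}: no change
So after constraint 3: D(W) = {8}

Answer: {8}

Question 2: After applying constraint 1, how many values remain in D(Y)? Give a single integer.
Answer: 5

Derivation:
Constraint 1 (Y != Z) on D(Y)={3,4,5,6,9} D(Z)={5,7,8}: no change
So after constraint 1: D(Y)={3,4,5,6,9}, size = 5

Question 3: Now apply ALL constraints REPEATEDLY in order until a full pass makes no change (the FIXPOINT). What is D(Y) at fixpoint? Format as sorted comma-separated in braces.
pass 0 (initial): D(Y)={3,4,5,6,9}
pass 1: V {5,6,7,8,9}->{5}; W {5,6,8}->{}; Y {3,4,5,6,9}->{}; Z {5,7,8}->{}
pass 2: V {5}->{}
pass 3: no change
Fixpoint after 3 passes: D(Y) = {}

Answer: {}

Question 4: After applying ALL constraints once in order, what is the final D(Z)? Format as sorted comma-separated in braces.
Constraint 1 (Y != Z) on D(Y)={3,4,5,6,9} D(Z)={5,7,8}: no change
Constraint 2 (Y + V = W) on D(Y)={3,4,5,6,9} D(V)={5,6,7,8,9} D(W)={5,6,8}: Y {3,4,5,6,9}->{3}; V {5,6,7,8,9}->{5}; W {5,6,8}->{8}
Constraint 3 (V != Y) on D(V)={5} D(Y)={3}: no change
Constraint 4 (Y + W = Z) on D(Y)={3} D(W)={8} D(Z)={5,7,8}: Y {3}->{}; W {8}->{}; Z {5,7,8}->{}
So after all 4 constraints: D(Z) = {}

Answer: {}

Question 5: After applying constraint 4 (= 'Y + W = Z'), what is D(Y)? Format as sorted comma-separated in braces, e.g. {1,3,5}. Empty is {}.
Constraint 1 (Y != Z) on D(Y)={3,4,5,6,9} D(Z)={5,7,8}: no change
Constraint 2 (Y + V = W) on D(Y)={3,4,5,6,9} D(V)={5,6,7,8,9} D(W)={5,6,8}: Y {3,4,5,6,9}->{3}; V {5,6,7,8,9}->{5}; W {5,6,8}->{8}
Constraint 3 (V != Y) on D(V)={5} D(Y)={3}: no change
Constraint 4 (Y + W = Z) on D(Y)={3} D(W)={8} D(Z)={5,7,8}: Y {3}->{}; W {8}->{}; Z {5,7,8}->{}
So after constraint 4: D(Y) = {}

Answer: {}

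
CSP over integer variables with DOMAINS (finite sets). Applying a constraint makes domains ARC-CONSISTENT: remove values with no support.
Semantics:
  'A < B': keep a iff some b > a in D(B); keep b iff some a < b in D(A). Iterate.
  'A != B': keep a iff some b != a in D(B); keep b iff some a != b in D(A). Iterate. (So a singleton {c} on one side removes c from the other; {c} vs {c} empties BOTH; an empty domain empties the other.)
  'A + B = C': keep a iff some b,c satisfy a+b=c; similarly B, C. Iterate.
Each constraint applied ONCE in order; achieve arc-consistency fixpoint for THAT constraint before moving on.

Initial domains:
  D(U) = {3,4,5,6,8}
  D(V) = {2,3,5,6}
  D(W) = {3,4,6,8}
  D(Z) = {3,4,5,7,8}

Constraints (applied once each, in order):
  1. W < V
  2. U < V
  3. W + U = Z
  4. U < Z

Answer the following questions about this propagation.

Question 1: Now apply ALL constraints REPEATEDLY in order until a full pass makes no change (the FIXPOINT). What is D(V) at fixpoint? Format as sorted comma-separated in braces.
pass 0 (initial): D(V)={2,3,5,6}
pass 1: U {3,4,5,6,8}->{3,4,5}; V {2,3,5,6}->{5,6}; W {3,4,6,8}->{3,4}; Z {3,4,5,7,8}->{7,8}
pass 2: no change
Fixpoint after 2 passes: D(V) = {5,6}

Answer: {5,6}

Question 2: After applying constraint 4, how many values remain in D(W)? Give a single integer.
Constraint 1 (W < V) on D(W)={3,4,6,8} D(V)={2,3,5,6}: W {3,4,6,8}->{3,4}; V {2,3,5,6}->{5,6}
Constraint 2 (U < V) on D(U)={3,4,5,6,8} D(V)={5,6}: U {3,4,5,6,8}->{3,4,5}
Constraint 3 (W + U = Z) on D(W)={3,4} D(U)={3,4,5} D(Z)={3,4,5,7,8}: Z {3,4,5,7,8}->{7,8}
Constraint 4 (U < Z) on D(U)={3,4,5} D(Z)={7,8}: no change
So after constraint 4: D(W)={3,4}, size = 2

Answer: 2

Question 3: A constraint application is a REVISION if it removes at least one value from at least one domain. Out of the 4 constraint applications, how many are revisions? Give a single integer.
Answer: 3

Derivation:
Constraint 1 (W < V) on D(W)={3,4,6,8} D(V)={2,3,5,6}: W {3,4,6,8}->{3,4}; V {2,3,5,6}->{5,6} => REVISION
Constraint 2 (U < V) on D(U)={3,4,5,6,8} D(V)={5,6}: U {3,4,5,6,8}->{3,4,5} => REVISION
Constraint 3 (W + U = Z) on D(W)={3,4} D(U)={3,4,5} D(Z)={3,4,5,7,8}: Z {3,4,5,7,8}->{7,8} => REVISION
Constraint 4 (U < Z) on D(U)={3,4,5} D(Z)={7,8}: no change => not a revision
Total revisions = 3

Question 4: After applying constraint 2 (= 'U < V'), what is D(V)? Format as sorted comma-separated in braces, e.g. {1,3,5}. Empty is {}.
Constraint 1 (W < V) on D(W)={3,4,6,8} D(V)={2,3,5,6}: W {3,4,6,8}->{3,4}; V {2,3,5,6}->{5,6}
Constraint 2 (U < V) on D(U)={3,4,5,6,8} D(V)={5,6}: U {3,4,5,6,8}->{3,4,5}
So after constraint 2: D(V) = {5,6}

Answer: {5,6}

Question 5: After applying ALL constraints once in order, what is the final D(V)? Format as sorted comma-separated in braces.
Constraint 1 (W < V) on D(W)={3,4,6,8} D(V)={2,3,5,6}: W {3,4,6,8}->{3,4}; V {2,3,5,6}->{5,6}
Constraint 2 (U < V) on D(U)={3,4,5,6,8} D(V)={5,6}: U {3,4,5,6,8}->{3,4,5}
Constraint 3 (W + U = Z) on D(W)={3,4} D(U)={3,4,5} D(Z)={3,4,5,7,8}: Z {3,4,5,7,8}->{7,8}
Constraint 4 (U < Z) on D(U)={3,4,5} D(Z)={7,8}: no change
So after all 4 constraints: D(V) = {5,6}

Answer: {5,6}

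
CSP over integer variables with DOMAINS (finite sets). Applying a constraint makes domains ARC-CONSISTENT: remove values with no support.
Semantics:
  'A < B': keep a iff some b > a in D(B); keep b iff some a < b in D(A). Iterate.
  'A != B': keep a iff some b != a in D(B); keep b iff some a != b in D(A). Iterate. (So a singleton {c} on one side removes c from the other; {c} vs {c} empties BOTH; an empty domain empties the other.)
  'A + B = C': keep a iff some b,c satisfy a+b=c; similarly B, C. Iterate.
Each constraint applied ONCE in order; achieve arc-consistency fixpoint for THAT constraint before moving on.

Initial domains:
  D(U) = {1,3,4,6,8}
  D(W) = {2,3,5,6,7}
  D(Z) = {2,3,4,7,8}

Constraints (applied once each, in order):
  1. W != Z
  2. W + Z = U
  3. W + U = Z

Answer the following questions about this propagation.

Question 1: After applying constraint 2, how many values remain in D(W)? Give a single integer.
Answer: 4

Derivation:
Constraint 1 (W != Z) on D(W)={2,3,5,6,7} D(Z)={2,3,4,7,8}: no change
Constraint 2 (W + Z = U) on D(W)={2,3,5,6,7} D(Z)={2,3,4,7,8} D(U)={1,3,4,6,8}: W {2,3,5,6,7}->{2,3,5,6}; Z {2,3,4,7,8}->{2,3,4}; U {1,3,4,6,8}->{4,6,8}
So after constraint 2: D(W)={2,3,5,6}, size = 4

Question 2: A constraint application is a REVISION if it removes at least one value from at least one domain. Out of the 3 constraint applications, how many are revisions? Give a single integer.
Constraint 1 (W != Z) on D(W)={2,3,5,6,7} D(Z)={2,3,4,7,8}: no change => not a revision
Constraint 2 (W + Z = U) on D(W)={2,3,5,6,7} D(Z)={2,3,4,7,8} D(U)={1,3,4,6,8}: W {2,3,5,6,7}->{2,3,5,6}; Z {2,3,4,7,8}->{2,3,4}; U {1,3,4,6,8}->{4,6,8} => REVISION
Constraint 3 (W + U = Z) on D(W)={2,3,5,6} D(U)={4,6,8} D(Z)={2,3,4}: W {2,3,5,6}->{}; U {4,6,8}->{}; Z {2,3,4}->{} => REVISION
Total revisions = 2

Answer: 2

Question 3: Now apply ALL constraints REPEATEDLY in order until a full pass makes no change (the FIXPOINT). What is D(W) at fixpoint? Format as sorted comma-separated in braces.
Answer: {}

Derivation:
pass 0 (initial): D(W)={2,3,5,6,7}
pass 1: U {1,3,4,6,8}->{}; W {2,3,5,6,7}->{}; Z {2,3,4,7,8}->{}
pass 2: no change
Fixpoint after 2 passes: D(W) = {}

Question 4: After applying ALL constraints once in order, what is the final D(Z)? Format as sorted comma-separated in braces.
Constraint 1 (W != Z) on D(W)={2,3,5,6,7} D(Z)={2,3,4,7,8}: no change
Constraint 2 (W + Z = U) on D(W)={2,3,5,6,7} D(Z)={2,3,4,7,8} D(U)={1,3,4,6,8}: W {2,3,5,6,7}->{2,3,5,6}; Z {2,3,4,7,8}->{2,3,4}; U {1,3,4,6,8}->{4,6,8}
Constraint 3 (W + U = Z) on D(W)={2,3,5,6} D(U)={4,6,8} D(Z)={2,3,4}: W {2,3,5,6}->{}; U {4,6,8}->{}; Z {2,3,4}->{}
So after all 3 constraints: D(Z) = {}

Answer: {}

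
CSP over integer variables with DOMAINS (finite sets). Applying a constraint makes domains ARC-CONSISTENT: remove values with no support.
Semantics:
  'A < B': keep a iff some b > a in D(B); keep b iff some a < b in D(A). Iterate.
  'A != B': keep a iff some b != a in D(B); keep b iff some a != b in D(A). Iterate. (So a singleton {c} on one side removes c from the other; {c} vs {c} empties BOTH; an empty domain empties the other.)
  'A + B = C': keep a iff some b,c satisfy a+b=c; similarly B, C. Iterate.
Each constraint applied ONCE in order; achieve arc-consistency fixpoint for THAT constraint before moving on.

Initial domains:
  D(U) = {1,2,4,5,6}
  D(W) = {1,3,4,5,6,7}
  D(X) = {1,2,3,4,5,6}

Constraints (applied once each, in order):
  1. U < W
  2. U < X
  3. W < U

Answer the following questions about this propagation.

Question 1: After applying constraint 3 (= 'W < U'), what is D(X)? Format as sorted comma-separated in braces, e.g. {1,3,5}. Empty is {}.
Constraint 1 (U < W) on D(U)={1,2,4,5,6} D(W)={1,3,4,5,6,7}: W {1,3,4,5,6,7}->{3,4,5,6,7}
Constraint 2 (U < X) on D(U)={1,2,4,5,6} D(X)={1,2,3,4,5,6}: U {1,2,4,5,6}->{1,2,4,5}; X {1,2,3,4,5,6}->{2,3,4,5,6}
Constraint 3 (W < U) on D(W)={3,4,5,6,7} D(U)={1,2,4,5}: W {3,4,5,6,7}->{3,4}; U {1,2,4,5}->{4,5}
So after constraint 3: D(X) = {2,3,4,5,6}

Answer: {2,3,4,5,6}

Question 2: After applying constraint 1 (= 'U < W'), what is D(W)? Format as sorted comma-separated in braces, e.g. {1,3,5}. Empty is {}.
Constraint 1 (U < W) on D(U)={1,2,4,5,6} D(W)={1,3,4,5,6,7}: W {1,3,4,5,6,7}->{3,4,5,6,7}
So after constraint 1: D(W) = {3,4,5,6,7}

Answer: {3,4,5,6,7}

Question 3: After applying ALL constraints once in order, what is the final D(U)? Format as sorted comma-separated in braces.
Constraint 1 (U < W) on D(U)={1,2,4,5,6} D(W)={1,3,4,5,6,7}: W {1,3,4,5,6,7}->{3,4,5,6,7}
Constraint 2 (U < X) on D(U)={1,2,4,5,6} D(X)={1,2,3,4,5,6}: U {1,2,4,5,6}->{1,2,4,5}; X {1,2,3,4,5,6}->{2,3,4,5,6}
Constraint 3 (W < U) on D(W)={3,4,5,6,7} D(U)={1,2,4,5}: W {3,4,5,6,7}->{3,4}; U {1,2,4,5}->{4,5}
So after all 3 constraints: D(U) = {4,5}

Answer: {4,5}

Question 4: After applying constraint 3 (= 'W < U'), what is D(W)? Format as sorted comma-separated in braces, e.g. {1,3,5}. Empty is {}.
Constraint 1 (U < W) on D(U)={1,2,4,5,6} D(W)={1,3,4,5,6,7}: W {1,3,4,5,6,7}->{3,4,5,6,7}
Constraint 2 (U < X) on D(U)={1,2,4,5,6} D(X)={1,2,3,4,5,6}: U {1,2,4,5,6}->{1,2,4,5}; X {1,2,3,4,5,6}->{2,3,4,5,6}
Constraint 3 (W < U) on D(W)={3,4,5,6,7} D(U)={1,2,4,5}: W {3,4,5,6,7}->{3,4}; U {1,2,4,5}->{4,5}
So after constraint 3: D(W) = {3,4}

Answer: {3,4}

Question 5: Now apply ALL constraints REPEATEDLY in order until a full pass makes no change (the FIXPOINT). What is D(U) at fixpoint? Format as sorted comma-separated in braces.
Answer: {}

Derivation:
pass 0 (initial): D(U)={1,2,4,5,6}
pass 1: U {1,2,4,5,6}->{4,5}; W {1,3,4,5,6,7}->{3,4}; X {1,2,3,4,5,6}->{2,3,4,5,6}
pass 2: U {4,5}->{}; W {3,4}->{}; X {2,3,4,5,6}->{}
pass 3: no change
Fixpoint after 3 passes: D(U) = {}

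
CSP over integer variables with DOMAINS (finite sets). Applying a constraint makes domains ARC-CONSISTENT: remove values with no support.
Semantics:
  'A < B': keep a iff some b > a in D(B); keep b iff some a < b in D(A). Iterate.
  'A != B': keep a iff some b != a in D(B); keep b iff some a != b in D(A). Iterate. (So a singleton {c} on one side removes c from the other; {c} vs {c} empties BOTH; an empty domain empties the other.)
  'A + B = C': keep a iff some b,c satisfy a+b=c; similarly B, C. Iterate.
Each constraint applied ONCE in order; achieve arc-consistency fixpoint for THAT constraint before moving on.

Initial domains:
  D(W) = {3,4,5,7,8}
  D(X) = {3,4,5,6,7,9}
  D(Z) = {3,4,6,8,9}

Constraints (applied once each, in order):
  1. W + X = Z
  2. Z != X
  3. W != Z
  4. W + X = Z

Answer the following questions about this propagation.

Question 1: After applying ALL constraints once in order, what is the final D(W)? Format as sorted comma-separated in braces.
Answer: {3,4,5}

Derivation:
Constraint 1 (W + X = Z) on D(W)={3,4,5,7,8} D(X)={3,4,5,6,7,9} D(Z)={3,4,6,8,9}: W {3,4,5,7,8}->{3,4,5}; X {3,4,5,6,7,9}->{3,4,5,6}; Z {3,4,6,8,9}->{6,8,9}
Constraint 2 (Z != X) on D(Z)={6,8,9} D(X)={3,4,5,6}: no change
Constraint 3 (W != Z) on D(W)={3,4,5} D(Z)={6,8,9}: no change
Constraint 4 (W + X = Z) on D(W)={3,4,5} D(X)={3,4,5,6} D(Z)={6,8,9}: no change
So after all 4 constraints: D(W) = {3,4,5}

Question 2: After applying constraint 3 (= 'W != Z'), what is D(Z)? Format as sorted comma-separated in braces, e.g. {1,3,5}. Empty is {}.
Answer: {6,8,9}

Derivation:
Constraint 1 (W + X = Z) on D(W)={3,4,5,7,8} D(X)={3,4,5,6,7,9} D(Z)={3,4,6,8,9}: W {3,4,5,7,8}->{3,4,5}; X {3,4,5,6,7,9}->{3,4,5,6}; Z {3,4,6,8,9}->{6,8,9}
Constraint 2 (Z != X) on D(Z)={6,8,9} D(X)={3,4,5,6}: no change
Constraint 3 (W != Z) on D(W)={3,4,5} D(Z)={6,8,9}: no change
So after constraint 3: D(Z) = {6,8,9}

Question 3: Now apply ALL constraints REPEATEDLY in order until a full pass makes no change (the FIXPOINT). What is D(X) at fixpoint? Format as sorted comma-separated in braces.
pass 0 (initial): D(X)={3,4,5,6,7,9}
pass 1: W {3,4,5,7,8}->{3,4,5}; X {3,4,5,6,7,9}->{3,4,5,6}; Z {3,4,6,8,9}->{6,8,9}
pass 2: no change
Fixpoint after 2 passes: D(X) = {3,4,5,6}

Answer: {3,4,5,6}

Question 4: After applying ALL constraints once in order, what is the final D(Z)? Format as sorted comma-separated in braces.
Answer: {6,8,9}

Derivation:
Constraint 1 (W + X = Z) on D(W)={3,4,5,7,8} D(X)={3,4,5,6,7,9} D(Z)={3,4,6,8,9}: W {3,4,5,7,8}->{3,4,5}; X {3,4,5,6,7,9}->{3,4,5,6}; Z {3,4,6,8,9}->{6,8,9}
Constraint 2 (Z != X) on D(Z)={6,8,9} D(X)={3,4,5,6}: no change
Constraint 3 (W != Z) on D(W)={3,4,5} D(Z)={6,8,9}: no change
Constraint 4 (W + X = Z) on D(W)={3,4,5} D(X)={3,4,5,6} D(Z)={6,8,9}: no change
So after all 4 constraints: D(Z) = {6,8,9}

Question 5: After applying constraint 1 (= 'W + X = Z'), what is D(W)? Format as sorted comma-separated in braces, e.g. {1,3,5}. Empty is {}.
Constraint 1 (W + X = Z) on D(W)={3,4,5,7,8} D(X)={3,4,5,6,7,9} D(Z)={3,4,6,8,9}: W {3,4,5,7,8}->{3,4,5}; X {3,4,5,6,7,9}->{3,4,5,6}; Z {3,4,6,8,9}->{6,8,9}
So after constraint 1: D(W) = {3,4,5}

Answer: {3,4,5}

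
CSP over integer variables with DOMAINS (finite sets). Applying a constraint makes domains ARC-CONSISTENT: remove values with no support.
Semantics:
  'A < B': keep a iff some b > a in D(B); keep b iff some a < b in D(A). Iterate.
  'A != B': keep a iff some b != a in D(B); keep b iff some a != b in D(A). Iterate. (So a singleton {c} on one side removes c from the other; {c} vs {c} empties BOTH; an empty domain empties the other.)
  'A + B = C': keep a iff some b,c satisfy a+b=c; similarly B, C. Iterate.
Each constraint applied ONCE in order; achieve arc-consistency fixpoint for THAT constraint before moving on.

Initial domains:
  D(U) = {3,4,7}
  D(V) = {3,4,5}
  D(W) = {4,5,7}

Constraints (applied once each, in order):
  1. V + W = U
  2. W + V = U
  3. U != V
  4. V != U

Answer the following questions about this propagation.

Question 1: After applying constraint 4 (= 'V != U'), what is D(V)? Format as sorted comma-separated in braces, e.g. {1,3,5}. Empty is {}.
Constraint 1 (V + W = U) on D(V)={3,4,5} D(W)={4,5,7} D(U)={3,4,7}: V {3,4,5}->{3}; W {4,5,7}->{4}; U {3,4,7}->{7}
Constraint 2 (W + V = U) on D(W)={4} D(V)={3} D(U)={7}: no change
Constraint 3 (U != V) on D(U)={7} D(V)={3}: no change
Constraint 4 (V != U) on D(V)={3} D(U)={7}: no change
So after constraint 4: D(V) = {3}

Answer: {3}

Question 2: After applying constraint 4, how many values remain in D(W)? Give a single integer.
Answer: 1

Derivation:
Constraint 1 (V + W = U) on D(V)={3,4,5} D(W)={4,5,7} D(U)={3,4,7}: V {3,4,5}->{3}; W {4,5,7}->{4}; U {3,4,7}->{7}
Constraint 2 (W + V = U) on D(W)={4} D(V)={3} D(U)={7}: no change
Constraint 3 (U != V) on D(U)={7} D(V)={3}: no change
Constraint 4 (V != U) on D(V)={3} D(U)={7}: no change
So after constraint 4: D(W)={4}, size = 1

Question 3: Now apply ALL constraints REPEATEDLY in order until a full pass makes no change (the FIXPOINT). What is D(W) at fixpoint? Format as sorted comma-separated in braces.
pass 0 (initial): D(W)={4,5,7}
pass 1: U {3,4,7}->{7}; V {3,4,5}->{3}; W {4,5,7}->{4}
pass 2: no change
Fixpoint after 2 passes: D(W) = {4}

Answer: {4}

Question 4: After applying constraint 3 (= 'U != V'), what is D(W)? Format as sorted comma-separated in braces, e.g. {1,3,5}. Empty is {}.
Constraint 1 (V + W = U) on D(V)={3,4,5} D(W)={4,5,7} D(U)={3,4,7}: V {3,4,5}->{3}; W {4,5,7}->{4}; U {3,4,7}->{7}
Constraint 2 (W + V = U) on D(W)={4} D(V)={3} D(U)={7}: no change
Constraint 3 (U != V) on D(U)={7} D(V)={3}: no change
So after constraint 3: D(W) = {4}

Answer: {4}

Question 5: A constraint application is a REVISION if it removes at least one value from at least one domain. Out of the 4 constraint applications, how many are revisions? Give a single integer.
Constraint 1 (V + W = U) on D(V)={3,4,5} D(W)={4,5,7} D(U)={3,4,7}: V {3,4,5}->{3}; W {4,5,7}->{4}; U {3,4,7}->{7} => REVISION
Constraint 2 (W + V = U) on D(W)={4} D(V)={3} D(U)={7}: no change => not a revision
Constraint 3 (U != V) on D(U)={7} D(V)={3}: no change => not a revision
Constraint 4 (V != U) on D(V)={3} D(U)={7}: no change => not a revision
Total revisions = 1

Answer: 1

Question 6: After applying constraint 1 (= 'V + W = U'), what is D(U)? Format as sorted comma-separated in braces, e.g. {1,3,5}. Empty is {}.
Answer: {7}

Derivation:
Constraint 1 (V + W = U) on D(V)={3,4,5} D(W)={4,5,7} D(U)={3,4,7}: V {3,4,5}->{3}; W {4,5,7}->{4}; U {3,4,7}->{7}
So after constraint 1: D(U) = {7}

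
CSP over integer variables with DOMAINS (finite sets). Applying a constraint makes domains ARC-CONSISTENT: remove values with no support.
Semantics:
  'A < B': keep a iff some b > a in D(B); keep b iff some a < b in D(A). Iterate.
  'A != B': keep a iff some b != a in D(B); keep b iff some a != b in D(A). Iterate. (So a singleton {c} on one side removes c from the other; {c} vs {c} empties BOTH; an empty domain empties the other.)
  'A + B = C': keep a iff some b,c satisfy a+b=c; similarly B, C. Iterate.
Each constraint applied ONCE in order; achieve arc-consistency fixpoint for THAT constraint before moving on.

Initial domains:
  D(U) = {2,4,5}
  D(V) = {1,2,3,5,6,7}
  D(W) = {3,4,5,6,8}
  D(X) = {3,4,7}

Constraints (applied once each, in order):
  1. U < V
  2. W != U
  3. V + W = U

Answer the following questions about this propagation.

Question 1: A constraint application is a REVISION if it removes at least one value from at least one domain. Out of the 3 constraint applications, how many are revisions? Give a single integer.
Answer: 2

Derivation:
Constraint 1 (U < V) on D(U)={2,4,5} D(V)={1,2,3,5,6,7}: V {1,2,3,5,6,7}->{3,5,6,7} => REVISION
Constraint 2 (W != U) on D(W)={3,4,5,6,8} D(U)={2,4,5}: no change => not a revision
Constraint 3 (V + W = U) on D(V)={3,5,6,7} D(W)={3,4,5,6,8} D(U)={2,4,5}: V {3,5,6,7}->{}; W {3,4,5,6,8}->{}; U {2,4,5}->{} => REVISION
Total revisions = 2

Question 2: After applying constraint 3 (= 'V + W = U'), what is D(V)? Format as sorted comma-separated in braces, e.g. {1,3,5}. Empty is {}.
Answer: {}

Derivation:
Constraint 1 (U < V) on D(U)={2,4,5} D(V)={1,2,3,5,6,7}: V {1,2,3,5,6,7}->{3,5,6,7}
Constraint 2 (W != U) on D(W)={3,4,5,6,8} D(U)={2,4,5}: no change
Constraint 3 (V + W = U) on D(V)={3,5,6,7} D(W)={3,4,5,6,8} D(U)={2,4,5}: V {3,5,6,7}->{}; W {3,4,5,6,8}->{}; U {2,4,5}->{}
So after constraint 3: D(V) = {}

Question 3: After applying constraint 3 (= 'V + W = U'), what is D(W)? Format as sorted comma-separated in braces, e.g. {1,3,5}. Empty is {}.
Constraint 1 (U < V) on D(U)={2,4,5} D(V)={1,2,3,5,6,7}: V {1,2,3,5,6,7}->{3,5,6,7}
Constraint 2 (W != U) on D(W)={3,4,5,6,8} D(U)={2,4,5}: no change
Constraint 3 (V + W = U) on D(V)={3,5,6,7} D(W)={3,4,5,6,8} D(U)={2,4,5}: V {3,5,6,7}->{}; W {3,4,5,6,8}->{}; U {2,4,5}->{}
So after constraint 3: D(W) = {}

Answer: {}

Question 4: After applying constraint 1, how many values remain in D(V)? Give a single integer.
Constraint 1 (U < V) on D(U)={2,4,5} D(V)={1,2,3,5,6,7}: V {1,2,3,5,6,7}->{3,5,6,7}
So after constraint 1: D(V)={3,5,6,7}, size = 4

Answer: 4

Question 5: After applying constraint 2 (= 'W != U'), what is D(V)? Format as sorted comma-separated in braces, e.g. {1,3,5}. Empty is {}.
Answer: {3,5,6,7}

Derivation:
Constraint 1 (U < V) on D(U)={2,4,5} D(V)={1,2,3,5,6,7}: V {1,2,3,5,6,7}->{3,5,6,7}
Constraint 2 (W != U) on D(W)={3,4,5,6,8} D(U)={2,4,5}: no change
So after constraint 2: D(V) = {3,5,6,7}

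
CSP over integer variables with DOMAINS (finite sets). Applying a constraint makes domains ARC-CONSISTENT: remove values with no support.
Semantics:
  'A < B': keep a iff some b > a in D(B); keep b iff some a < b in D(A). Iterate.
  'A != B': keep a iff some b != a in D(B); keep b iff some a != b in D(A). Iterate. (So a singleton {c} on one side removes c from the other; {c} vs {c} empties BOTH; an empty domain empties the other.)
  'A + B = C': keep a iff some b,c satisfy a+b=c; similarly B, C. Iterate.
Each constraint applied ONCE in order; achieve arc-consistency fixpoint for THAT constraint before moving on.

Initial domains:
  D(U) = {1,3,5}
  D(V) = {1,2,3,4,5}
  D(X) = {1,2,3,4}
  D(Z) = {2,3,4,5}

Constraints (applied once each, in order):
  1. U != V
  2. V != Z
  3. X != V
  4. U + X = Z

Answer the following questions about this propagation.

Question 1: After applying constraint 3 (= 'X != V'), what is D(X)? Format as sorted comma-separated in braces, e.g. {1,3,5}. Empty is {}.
Answer: {1,2,3,4}

Derivation:
Constraint 1 (U != V) on D(U)={1,3,5} D(V)={1,2,3,4,5}: no change
Constraint 2 (V != Z) on D(V)={1,2,3,4,5} D(Z)={2,3,4,5}: no change
Constraint 3 (X != V) on D(X)={1,2,3,4} D(V)={1,2,3,4,5}: no change
So after constraint 3: D(X) = {1,2,3,4}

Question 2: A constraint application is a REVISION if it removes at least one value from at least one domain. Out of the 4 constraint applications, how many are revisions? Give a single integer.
Answer: 1

Derivation:
Constraint 1 (U != V) on D(U)={1,3,5} D(V)={1,2,3,4,5}: no change => not a revision
Constraint 2 (V != Z) on D(V)={1,2,3,4,5} D(Z)={2,3,4,5}: no change => not a revision
Constraint 3 (X != V) on D(X)={1,2,3,4} D(V)={1,2,3,4,5}: no change => not a revision
Constraint 4 (U + X = Z) on D(U)={1,3,5} D(X)={1,2,3,4} D(Z)={2,3,4,5}: U {1,3,5}->{1,3} => REVISION
Total revisions = 1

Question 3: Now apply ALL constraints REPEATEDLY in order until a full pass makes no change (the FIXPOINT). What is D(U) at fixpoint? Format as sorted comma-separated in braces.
pass 0 (initial): D(U)={1,3,5}
pass 1: U {1,3,5}->{1,3}
pass 2: no change
Fixpoint after 2 passes: D(U) = {1,3}

Answer: {1,3}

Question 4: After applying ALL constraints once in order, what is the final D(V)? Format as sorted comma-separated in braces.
Answer: {1,2,3,4,5}

Derivation:
Constraint 1 (U != V) on D(U)={1,3,5} D(V)={1,2,3,4,5}: no change
Constraint 2 (V != Z) on D(V)={1,2,3,4,5} D(Z)={2,3,4,5}: no change
Constraint 3 (X != V) on D(X)={1,2,3,4} D(V)={1,2,3,4,5}: no change
Constraint 4 (U + X = Z) on D(U)={1,3,5} D(X)={1,2,3,4} D(Z)={2,3,4,5}: U {1,3,5}->{1,3}
So after all 4 constraints: D(V) = {1,2,3,4,5}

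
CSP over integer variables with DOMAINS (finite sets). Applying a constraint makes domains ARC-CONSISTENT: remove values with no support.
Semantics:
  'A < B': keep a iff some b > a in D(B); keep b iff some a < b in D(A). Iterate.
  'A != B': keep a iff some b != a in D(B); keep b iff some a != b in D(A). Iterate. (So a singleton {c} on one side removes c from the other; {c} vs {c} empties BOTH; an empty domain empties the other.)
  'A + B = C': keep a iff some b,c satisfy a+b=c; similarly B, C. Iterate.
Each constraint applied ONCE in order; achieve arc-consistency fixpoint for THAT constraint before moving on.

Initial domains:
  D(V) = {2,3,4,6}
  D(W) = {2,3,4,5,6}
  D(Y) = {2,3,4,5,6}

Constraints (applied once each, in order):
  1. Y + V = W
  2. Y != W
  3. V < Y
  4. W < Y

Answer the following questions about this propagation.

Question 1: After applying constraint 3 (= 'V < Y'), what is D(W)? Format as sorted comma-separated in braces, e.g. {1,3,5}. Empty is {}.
Answer: {4,5,6}

Derivation:
Constraint 1 (Y + V = W) on D(Y)={2,3,4,5,6} D(V)={2,3,4,6} D(W)={2,3,4,5,6}: Y {2,3,4,5,6}->{2,3,4}; V {2,3,4,6}->{2,3,4}; W {2,3,4,5,6}->{4,5,6}
Constraint 2 (Y != W) on D(Y)={2,3,4} D(W)={4,5,6}: no change
Constraint 3 (V < Y) on D(V)={2,3,4} D(Y)={2,3,4}: V {2,3,4}->{2,3}; Y {2,3,4}->{3,4}
So after constraint 3: D(W) = {4,5,6}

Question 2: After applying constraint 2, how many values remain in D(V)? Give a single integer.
Answer: 3

Derivation:
Constraint 1 (Y + V = W) on D(Y)={2,3,4,5,6} D(V)={2,3,4,6} D(W)={2,3,4,5,6}: Y {2,3,4,5,6}->{2,3,4}; V {2,3,4,6}->{2,3,4}; W {2,3,4,5,6}->{4,5,6}
Constraint 2 (Y != W) on D(Y)={2,3,4} D(W)={4,5,6}: no change
So after constraint 2: D(V)={2,3,4}, size = 3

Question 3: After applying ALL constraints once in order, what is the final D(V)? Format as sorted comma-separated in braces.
Constraint 1 (Y + V = W) on D(Y)={2,3,4,5,6} D(V)={2,3,4,6} D(W)={2,3,4,5,6}: Y {2,3,4,5,6}->{2,3,4}; V {2,3,4,6}->{2,3,4}; W {2,3,4,5,6}->{4,5,6}
Constraint 2 (Y != W) on D(Y)={2,3,4} D(W)={4,5,6}: no change
Constraint 3 (V < Y) on D(V)={2,3,4} D(Y)={2,3,4}: V {2,3,4}->{2,3}; Y {2,3,4}->{3,4}
Constraint 4 (W < Y) on D(W)={4,5,6} D(Y)={3,4}: W {4,5,6}->{}; Y {3,4}->{}
So after all 4 constraints: D(V) = {2,3}

Answer: {2,3}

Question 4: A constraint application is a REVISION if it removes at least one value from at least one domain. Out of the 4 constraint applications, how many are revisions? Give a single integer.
Answer: 3

Derivation:
Constraint 1 (Y + V = W) on D(Y)={2,3,4,5,6} D(V)={2,3,4,6} D(W)={2,3,4,5,6}: Y {2,3,4,5,6}->{2,3,4}; V {2,3,4,6}->{2,3,4}; W {2,3,4,5,6}->{4,5,6} => REVISION
Constraint 2 (Y != W) on D(Y)={2,3,4} D(W)={4,5,6}: no change => not a revision
Constraint 3 (V < Y) on D(V)={2,3,4} D(Y)={2,3,4}: V {2,3,4}->{2,3}; Y {2,3,4}->{3,4} => REVISION
Constraint 4 (W < Y) on D(W)={4,5,6} D(Y)={3,4}: W {4,5,6}->{}; Y {3,4}->{} => REVISION
Total revisions = 3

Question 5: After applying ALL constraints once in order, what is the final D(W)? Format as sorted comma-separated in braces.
Constraint 1 (Y + V = W) on D(Y)={2,3,4,5,6} D(V)={2,3,4,6} D(W)={2,3,4,5,6}: Y {2,3,4,5,6}->{2,3,4}; V {2,3,4,6}->{2,3,4}; W {2,3,4,5,6}->{4,5,6}
Constraint 2 (Y != W) on D(Y)={2,3,4} D(W)={4,5,6}: no change
Constraint 3 (V < Y) on D(V)={2,3,4} D(Y)={2,3,4}: V {2,3,4}->{2,3}; Y {2,3,4}->{3,4}
Constraint 4 (W < Y) on D(W)={4,5,6} D(Y)={3,4}: W {4,5,6}->{}; Y {3,4}->{}
So after all 4 constraints: D(W) = {}

Answer: {}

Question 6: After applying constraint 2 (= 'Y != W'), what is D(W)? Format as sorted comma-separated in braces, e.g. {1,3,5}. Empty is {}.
Constraint 1 (Y + V = W) on D(Y)={2,3,4,5,6} D(V)={2,3,4,6} D(W)={2,3,4,5,6}: Y {2,3,4,5,6}->{2,3,4}; V {2,3,4,6}->{2,3,4}; W {2,3,4,5,6}->{4,5,6}
Constraint 2 (Y != W) on D(Y)={2,3,4} D(W)={4,5,6}: no change
So after constraint 2: D(W) = {4,5,6}

Answer: {4,5,6}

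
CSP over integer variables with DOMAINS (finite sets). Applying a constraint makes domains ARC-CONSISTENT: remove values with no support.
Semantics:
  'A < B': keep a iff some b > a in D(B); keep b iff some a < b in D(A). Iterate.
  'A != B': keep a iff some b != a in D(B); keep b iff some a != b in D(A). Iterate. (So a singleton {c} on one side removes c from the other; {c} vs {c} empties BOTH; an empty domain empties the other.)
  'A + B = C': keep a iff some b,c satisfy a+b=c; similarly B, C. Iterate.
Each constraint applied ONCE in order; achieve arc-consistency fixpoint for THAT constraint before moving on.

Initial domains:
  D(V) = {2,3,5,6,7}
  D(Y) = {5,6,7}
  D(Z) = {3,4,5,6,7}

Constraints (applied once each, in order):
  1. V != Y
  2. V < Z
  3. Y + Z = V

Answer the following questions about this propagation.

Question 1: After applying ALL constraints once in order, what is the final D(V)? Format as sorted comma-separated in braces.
Constraint 1 (V != Y) on D(V)={2,3,5,6,7} D(Y)={5,6,7}: no change
Constraint 2 (V < Z) on D(V)={2,3,5,6,7} D(Z)={3,4,5,6,7}: V {2,3,5,6,7}->{2,3,5,6}
Constraint 3 (Y + Z = V) on D(Y)={5,6,7} D(Z)={3,4,5,6,7} D(V)={2,3,5,6}: Y {5,6,7}->{}; Z {3,4,5,6,7}->{}; V {2,3,5,6}->{}
So after all 3 constraints: D(V) = {}

Answer: {}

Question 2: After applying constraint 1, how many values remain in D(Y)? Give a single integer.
Constraint 1 (V != Y) on D(V)={2,3,5,6,7} D(Y)={5,6,7}: no change
So after constraint 1: D(Y)={5,6,7}, size = 3

Answer: 3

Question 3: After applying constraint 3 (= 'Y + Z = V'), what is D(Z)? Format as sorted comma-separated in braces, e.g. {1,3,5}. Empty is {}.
Constraint 1 (V != Y) on D(V)={2,3,5,6,7} D(Y)={5,6,7}: no change
Constraint 2 (V < Z) on D(V)={2,3,5,6,7} D(Z)={3,4,5,6,7}: V {2,3,5,6,7}->{2,3,5,6}
Constraint 3 (Y + Z = V) on D(Y)={5,6,7} D(Z)={3,4,5,6,7} D(V)={2,3,5,6}: Y {5,6,7}->{}; Z {3,4,5,6,7}->{}; V {2,3,5,6}->{}
So after constraint 3: D(Z) = {}

Answer: {}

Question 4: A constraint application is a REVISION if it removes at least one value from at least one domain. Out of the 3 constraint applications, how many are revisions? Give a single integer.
Answer: 2

Derivation:
Constraint 1 (V != Y) on D(V)={2,3,5,6,7} D(Y)={5,6,7}: no change => not a revision
Constraint 2 (V < Z) on D(V)={2,3,5,6,7} D(Z)={3,4,5,6,7}: V {2,3,5,6,7}->{2,3,5,6} => REVISION
Constraint 3 (Y + Z = V) on D(Y)={5,6,7} D(Z)={3,4,5,6,7} D(V)={2,3,5,6}: Y {5,6,7}->{}; Z {3,4,5,6,7}->{}; V {2,3,5,6}->{} => REVISION
Total revisions = 2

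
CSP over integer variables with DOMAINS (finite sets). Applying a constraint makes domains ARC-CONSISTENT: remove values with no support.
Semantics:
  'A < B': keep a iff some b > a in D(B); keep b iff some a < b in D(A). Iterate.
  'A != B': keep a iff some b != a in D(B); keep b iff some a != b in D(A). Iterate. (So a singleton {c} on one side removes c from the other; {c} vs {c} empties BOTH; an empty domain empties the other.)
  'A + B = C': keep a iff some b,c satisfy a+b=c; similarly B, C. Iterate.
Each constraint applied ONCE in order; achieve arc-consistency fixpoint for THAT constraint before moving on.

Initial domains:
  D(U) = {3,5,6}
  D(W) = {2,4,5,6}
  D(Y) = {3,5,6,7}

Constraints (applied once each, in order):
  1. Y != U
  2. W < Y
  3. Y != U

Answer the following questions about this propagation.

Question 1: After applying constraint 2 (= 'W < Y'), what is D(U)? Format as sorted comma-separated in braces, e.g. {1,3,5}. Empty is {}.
Constraint 1 (Y != U) on D(Y)={3,5,6,7} D(U)={3,5,6}: no change
Constraint 2 (W < Y) on D(W)={2,4,5,6} D(Y)={3,5,6,7}: no change
So after constraint 2: D(U) = {3,5,6}

Answer: {3,5,6}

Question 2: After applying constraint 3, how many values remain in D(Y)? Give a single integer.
Constraint 1 (Y != U) on D(Y)={3,5,6,7} D(U)={3,5,6}: no change
Constraint 2 (W < Y) on D(W)={2,4,5,6} D(Y)={3,5,6,7}: no change
Constraint 3 (Y != U) on D(Y)={3,5,6,7} D(U)={3,5,6}: no change
So after constraint 3: D(Y)={3,5,6,7}, size = 4

Answer: 4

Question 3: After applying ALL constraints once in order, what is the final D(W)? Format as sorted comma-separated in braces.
Answer: {2,4,5,6}

Derivation:
Constraint 1 (Y != U) on D(Y)={3,5,6,7} D(U)={3,5,6}: no change
Constraint 2 (W < Y) on D(W)={2,4,5,6} D(Y)={3,5,6,7}: no change
Constraint 3 (Y != U) on D(Y)={3,5,6,7} D(U)={3,5,6}: no change
So after all 3 constraints: D(W) = {2,4,5,6}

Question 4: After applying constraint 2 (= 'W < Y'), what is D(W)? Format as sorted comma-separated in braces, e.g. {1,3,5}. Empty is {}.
Answer: {2,4,5,6}

Derivation:
Constraint 1 (Y != U) on D(Y)={3,5,6,7} D(U)={3,5,6}: no change
Constraint 2 (W < Y) on D(W)={2,4,5,6} D(Y)={3,5,6,7}: no change
So after constraint 2: D(W) = {2,4,5,6}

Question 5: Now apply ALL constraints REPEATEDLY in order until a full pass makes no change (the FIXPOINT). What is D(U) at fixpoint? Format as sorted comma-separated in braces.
Answer: {3,5,6}

Derivation:
pass 0 (initial): D(U)={3,5,6}
pass 1: no change
Fixpoint after 1 passes: D(U) = {3,5,6}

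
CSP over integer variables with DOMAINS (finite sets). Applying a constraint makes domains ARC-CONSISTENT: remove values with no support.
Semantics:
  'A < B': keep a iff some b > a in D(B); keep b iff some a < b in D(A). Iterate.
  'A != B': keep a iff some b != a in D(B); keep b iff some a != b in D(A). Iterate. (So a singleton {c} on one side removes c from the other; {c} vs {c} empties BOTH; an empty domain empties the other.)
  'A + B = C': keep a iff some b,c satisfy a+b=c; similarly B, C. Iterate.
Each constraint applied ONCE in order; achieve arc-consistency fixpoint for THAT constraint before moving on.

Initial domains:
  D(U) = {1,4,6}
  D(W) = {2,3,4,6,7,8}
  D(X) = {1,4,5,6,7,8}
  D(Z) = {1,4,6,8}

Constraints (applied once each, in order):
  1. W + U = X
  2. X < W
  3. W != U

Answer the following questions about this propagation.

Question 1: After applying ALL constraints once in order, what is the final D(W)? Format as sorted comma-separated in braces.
Constraint 1 (W + U = X) on D(W)={2,3,4,6,7,8} D(U)={1,4,6} D(X)={1,4,5,6,7,8}: W {2,3,4,6,7,8}->{2,3,4,6,7}; X {1,4,5,6,7,8}->{4,5,6,7,8}
Constraint 2 (X < W) on D(X)={4,5,6,7,8} D(W)={2,3,4,6,7}: X {4,5,6,7,8}->{4,5,6}; W {2,3,4,6,7}->{6,7}
Constraint 3 (W != U) on D(W)={6,7} D(U)={1,4,6}: no change
So after all 3 constraints: D(W) = {6,7}

Answer: {6,7}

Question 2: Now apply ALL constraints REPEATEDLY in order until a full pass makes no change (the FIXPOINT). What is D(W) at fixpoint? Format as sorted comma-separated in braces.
Answer: {}

Derivation:
pass 0 (initial): D(W)={2,3,4,6,7,8}
pass 1: W {2,3,4,6,7,8}->{6,7}; X {1,4,5,6,7,8}->{4,5,6}
pass 2: U {1,4,6}->{}; W {6,7}->{}; X {4,5,6}->{}
pass 3: no change
Fixpoint after 3 passes: D(W) = {}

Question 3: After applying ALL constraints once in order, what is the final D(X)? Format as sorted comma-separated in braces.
Constraint 1 (W + U = X) on D(W)={2,3,4,6,7,8} D(U)={1,4,6} D(X)={1,4,5,6,7,8}: W {2,3,4,6,7,8}->{2,3,4,6,7}; X {1,4,5,6,7,8}->{4,5,6,7,8}
Constraint 2 (X < W) on D(X)={4,5,6,7,8} D(W)={2,3,4,6,7}: X {4,5,6,7,8}->{4,5,6}; W {2,3,4,6,7}->{6,7}
Constraint 3 (W != U) on D(W)={6,7} D(U)={1,4,6}: no change
So after all 3 constraints: D(X) = {4,5,6}

Answer: {4,5,6}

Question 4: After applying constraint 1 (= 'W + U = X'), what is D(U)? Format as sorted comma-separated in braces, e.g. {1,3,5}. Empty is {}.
Constraint 1 (W + U = X) on D(W)={2,3,4,6,7,8} D(U)={1,4,6} D(X)={1,4,5,6,7,8}: W {2,3,4,6,7,8}->{2,3,4,6,7}; X {1,4,5,6,7,8}->{4,5,6,7,8}
So after constraint 1: D(U) = {1,4,6}

Answer: {1,4,6}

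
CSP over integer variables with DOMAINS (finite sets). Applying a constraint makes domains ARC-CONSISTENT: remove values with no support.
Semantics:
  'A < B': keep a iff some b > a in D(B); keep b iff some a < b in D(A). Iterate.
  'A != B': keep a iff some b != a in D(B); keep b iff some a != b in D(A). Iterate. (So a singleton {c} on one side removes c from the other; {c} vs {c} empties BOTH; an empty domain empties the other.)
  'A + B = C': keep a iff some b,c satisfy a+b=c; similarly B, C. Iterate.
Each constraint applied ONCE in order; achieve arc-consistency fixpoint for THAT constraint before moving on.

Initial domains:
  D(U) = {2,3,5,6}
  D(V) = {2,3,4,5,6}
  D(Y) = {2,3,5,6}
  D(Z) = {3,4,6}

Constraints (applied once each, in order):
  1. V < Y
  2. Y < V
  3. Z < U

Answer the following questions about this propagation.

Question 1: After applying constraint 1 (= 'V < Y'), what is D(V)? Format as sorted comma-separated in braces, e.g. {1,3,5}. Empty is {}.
Constraint 1 (V < Y) on D(V)={2,3,4,5,6} D(Y)={2,3,5,6}: V {2,3,4,5,6}->{2,3,4,5}; Y {2,3,5,6}->{3,5,6}
So after constraint 1: D(V) = {2,3,4,5}

Answer: {2,3,4,5}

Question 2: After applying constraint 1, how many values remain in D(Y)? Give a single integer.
Answer: 3

Derivation:
Constraint 1 (V < Y) on D(V)={2,3,4,5,6} D(Y)={2,3,5,6}: V {2,3,4,5,6}->{2,3,4,5}; Y {2,3,5,6}->{3,5,6}
So after constraint 1: D(Y)={3,5,6}, size = 3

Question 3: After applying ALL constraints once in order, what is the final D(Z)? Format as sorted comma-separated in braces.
Answer: {3,4}

Derivation:
Constraint 1 (V < Y) on D(V)={2,3,4,5,6} D(Y)={2,3,5,6}: V {2,3,4,5,6}->{2,3,4,5}; Y {2,3,5,6}->{3,5,6}
Constraint 2 (Y < V) on D(Y)={3,5,6} D(V)={2,3,4,5}: Y {3,5,6}->{3}; V {2,3,4,5}->{4,5}
Constraint 3 (Z < U) on D(Z)={3,4,6} D(U)={2,3,5,6}: Z {3,4,6}->{3,4}; U {2,3,5,6}->{5,6}
So after all 3 constraints: D(Z) = {3,4}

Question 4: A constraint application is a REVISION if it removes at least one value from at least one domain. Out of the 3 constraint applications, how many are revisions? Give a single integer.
Answer: 3

Derivation:
Constraint 1 (V < Y) on D(V)={2,3,4,5,6} D(Y)={2,3,5,6}: V {2,3,4,5,6}->{2,3,4,5}; Y {2,3,5,6}->{3,5,6} => REVISION
Constraint 2 (Y < V) on D(Y)={3,5,6} D(V)={2,3,4,5}: Y {3,5,6}->{3}; V {2,3,4,5}->{4,5} => REVISION
Constraint 3 (Z < U) on D(Z)={3,4,6} D(U)={2,3,5,6}: Z {3,4,6}->{3,4}; U {2,3,5,6}->{5,6} => REVISION
Total revisions = 3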